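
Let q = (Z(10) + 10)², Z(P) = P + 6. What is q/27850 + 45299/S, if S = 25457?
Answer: 639393041/354488725 ≈ 1.8037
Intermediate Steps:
Z(P) = 6 + P
q = 676 (q = ((6 + 10) + 10)² = (16 + 10)² = 26² = 676)
q/27850 + 45299/S = 676/27850 + 45299/25457 = 676*(1/27850) + 45299*(1/25457) = 338/13925 + 45299/25457 = 639393041/354488725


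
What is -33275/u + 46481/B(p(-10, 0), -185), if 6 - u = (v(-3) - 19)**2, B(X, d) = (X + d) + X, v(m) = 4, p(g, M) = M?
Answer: -4023464/40515 ≈ -99.308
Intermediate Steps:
B(X, d) = d + 2*X
u = -219 (u = 6 - (4 - 19)**2 = 6 - 1*(-15)**2 = 6 - 1*225 = 6 - 225 = -219)
-33275/u + 46481/B(p(-10, 0), -185) = -33275/(-219) + 46481/(-185 + 2*0) = -33275*(-1/219) + 46481/(-185 + 0) = 33275/219 + 46481/(-185) = 33275/219 + 46481*(-1/185) = 33275/219 - 46481/185 = -4023464/40515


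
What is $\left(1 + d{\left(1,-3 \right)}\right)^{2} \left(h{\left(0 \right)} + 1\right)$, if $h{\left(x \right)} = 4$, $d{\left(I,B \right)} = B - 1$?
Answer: $45$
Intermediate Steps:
$d{\left(I,B \right)} = -1 + B$
$\left(1 + d{\left(1,-3 \right)}\right)^{2} \left(h{\left(0 \right)} + 1\right) = \left(1 - 4\right)^{2} \left(4 + 1\right) = \left(1 - 4\right)^{2} \cdot 5 = \left(-3\right)^{2} \cdot 5 = 9 \cdot 5 = 45$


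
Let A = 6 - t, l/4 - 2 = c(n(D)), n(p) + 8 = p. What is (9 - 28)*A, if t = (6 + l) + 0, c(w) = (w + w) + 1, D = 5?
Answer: -228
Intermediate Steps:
n(p) = -8 + p
c(w) = 1 + 2*w (c(w) = 2*w + 1 = 1 + 2*w)
l = -12 (l = 8 + 4*(1 + 2*(-8 + 5)) = 8 + 4*(1 + 2*(-3)) = 8 + 4*(1 - 6) = 8 + 4*(-5) = 8 - 20 = -12)
t = -6 (t = (6 - 12) + 0 = -6 + 0 = -6)
A = 12 (A = 6 - 1*(-6) = 6 + 6 = 12)
(9 - 28)*A = (9 - 28)*12 = -19*12 = -228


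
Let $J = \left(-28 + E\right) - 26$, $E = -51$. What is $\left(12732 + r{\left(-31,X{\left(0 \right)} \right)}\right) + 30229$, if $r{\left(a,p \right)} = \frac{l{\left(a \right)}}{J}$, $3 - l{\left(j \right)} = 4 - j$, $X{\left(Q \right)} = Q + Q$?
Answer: $\frac{4510937}{105} \approx 42961.0$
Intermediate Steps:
$X{\left(Q \right)} = 2 Q$
$l{\left(j \right)} = -1 + j$ ($l{\left(j \right)} = 3 - \left(4 - j\right) = 3 + \left(-4 + j\right) = -1 + j$)
$J = -105$ ($J = \left(-28 - 51\right) - 26 = -79 - 26 = -105$)
$r{\left(a,p \right)} = \frac{1}{105} - \frac{a}{105}$ ($r{\left(a,p \right)} = \frac{-1 + a}{-105} = \left(-1 + a\right) \left(- \frac{1}{105}\right) = \frac{1}{105} - \frac{a}{105}$)
$\left(12732 + r{\left(-31,X{\left(0 \right)} \right)}\right) + 30229 = \left(12732 + \left(\frac{1}{105} - - \frac{31}{105}\right)\right) + 30229 = \left(12732 + \left(\frac{1}{105} + \frac{31}{105}\right)\right) + 30229 = \left(12732 + \frac{32}{105}\right) + 30229 = \frac{1336892}{105} + 30229 = \frac{4510937}{105}$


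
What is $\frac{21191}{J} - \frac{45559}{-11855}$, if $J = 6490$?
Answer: $\frac{109379443}{15387790} \approx 7.1082$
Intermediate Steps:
$\frac{21191}{J} - \frac{45559}{-11855} = \frac{21191}{6490} - \frac{45559}{-11855} = 21191 \cdot \frac{1}{6490} - - \frac{45559}{11855} = \frac{21191}{6490} + \frac{45559}{11855} = \frac{109379443}{15387790}$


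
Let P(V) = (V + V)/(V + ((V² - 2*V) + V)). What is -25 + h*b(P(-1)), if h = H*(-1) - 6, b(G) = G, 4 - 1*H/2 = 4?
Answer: -13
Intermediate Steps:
P(V) = 2/V (P(V) = (2*V)/(V + (V² - V)) = (2*V)/(V²) = (2*V)/V² = 2/V)
H = 0 (H = 8 - 2*4 = 8 - 8 = 0)
h = -6 (h = 0*(-1) - 6 = 0 - 6 = -6)
-25 + h*b(P(-1)) = -25 - 12/(-1) = -25 - 12*(-1) = -25 - 6*(-2) = -25 + 12 = -13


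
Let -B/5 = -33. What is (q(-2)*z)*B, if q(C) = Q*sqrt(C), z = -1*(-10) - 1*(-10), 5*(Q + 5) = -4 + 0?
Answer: -19140*I*sqrt(2) ≈ -27068.0*I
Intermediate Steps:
B = 165 (B = -5*(-33) = 165)
Q = -29/5 (Q = -5 + (-4 + 0)/5 = -5 + (1/5)*(-4) = -5 - 4/5 = -29/5 ≈ -5.8000)
z = 20 (z = 10 + 10 = 20)
q(C) = -29*sqrt(C)/5
(q(-2)*z)*B = (-29*I*sqrt(2)/5*20)*165 = -116*I*sqrt(2)*165 = -19140*I*sqrt(2)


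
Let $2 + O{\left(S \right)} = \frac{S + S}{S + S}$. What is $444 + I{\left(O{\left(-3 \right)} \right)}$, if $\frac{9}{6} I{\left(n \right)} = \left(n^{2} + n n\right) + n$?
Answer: $\frac{1334}{3} \approx 444.67$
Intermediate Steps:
$O{\left(S \right)} = -1$ ($O{\left(S \right)} = -2 + \frac{S + S}{S + S} = -2 + \frac{2 S}{2 S} = -2 + 2 S \frac{1}{2 S} = -2 + 1 = -1$)
$I{\left(n \right)} = \frac{2 n}{3} + \frac{4 n^{2}}{3}$ ($I{\left(n \right)} = \frac{2 \left(\left(n^{2} + n n\right) + n\right)}{3} = \frac{2 \left(\left(n^{2} + n^{2}\right) + n\right)}{3} = \frac{2 \left(2 n^{2} + n\right)}{3} = \frac{2 \left(n + 2 n^{2}\right)}{3} = \frac{2 n}{3} + \frac{4 n^{2}}{3}$)
$444 + I{\left(O{\left(-3 \right)} \right)} = 444 + \frac{2}{3} \left(-1\right) \left(1 + 2 \left(-1\right)\right) = 444 + \frac{2}{3} \left(-1\right) \left(1 - 2\right) = 444 + \frac{2}{3} \left(-1\right) \left(-1\right) = 444 + \frac{2}{3} = \frac{1334}{3}$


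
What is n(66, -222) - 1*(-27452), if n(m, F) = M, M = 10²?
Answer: 27552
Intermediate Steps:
M = 100
n(m, F) = 100
n(66, -222) - 1*(-27452) = 100 - 1*(-27452) = 100 + 27452 = 27552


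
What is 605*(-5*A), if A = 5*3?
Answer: -45375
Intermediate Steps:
A = 15
605*(-5*A) = 605*(-5*15) = 605*(-75) = -45375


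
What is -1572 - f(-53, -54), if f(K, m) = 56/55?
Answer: -86516/55 ≈ -1573.0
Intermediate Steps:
f(K, m) = 56/55 (f(K, m) = 56*(1/55) = 56/55)
-1572 - f(-53, -54) = -1572 - 1*56/55 = -1572 - 56/55 = -86516/55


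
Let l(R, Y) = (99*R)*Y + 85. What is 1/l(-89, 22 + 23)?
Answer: -1/396410 ≈ -2.5226e-6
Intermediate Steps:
l(R, Y) = 85 + 99*R*Y (l(R, Y) = 99*R*Y + 85 = 85 + 99*R*Y)
1/l(-89, 22 + 23) = 1/(85 + 99*(-89)*(22 + 23)) = 1/(85 + 99*(-89)*45) = 1/(85 - 396495) = 1/(-396410) = -1/396410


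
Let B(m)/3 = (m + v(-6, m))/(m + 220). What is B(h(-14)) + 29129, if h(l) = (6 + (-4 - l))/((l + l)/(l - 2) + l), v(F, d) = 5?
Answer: 104048969/3572 ≈ 29129.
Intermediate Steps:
h(l) = (2 - l)/(l + 2*l/(-2 + l)) (h(l) = (2 - l)/((2*l)/(-2 + l) + l) = (2 - l)/(2*l/(-2 + l) + l) = (2 - l)/(l + 2*l/(-2 + l)))
B(m) = 3*(5 + m)/(220 + m) (B(m) = 3*((m + 5)/(m + 220)) = 3*((5 + m)/(220 + m)) = 3*(5 + m)/(220 + m))
B(h(-14)) + 29129 = 3*(5 + (-1 - 4/(-14)² + 4/(-14)))/(220 + (-1 - 4/(-14)² + 4/(-14))) + 29129 = 3*(5 + (-1 - 4*1/196 + 4*(-1/14)))/(220 + (-1 - 4*1/196 + 4*(-1/14))) + 29129 = 3*(5 + (-1 - 1/49 - 2/7))/(220 + (-1 - 1/49 - 2/7)) + 29129 = 3*(5 - 64/49)/(220 - 64/49) + 29129 = 3*(181/49)/(10716/49) + 29129 = 3*(49/10716)*(181/49) + 29129 = 181/3572 + 29129 = 104048969/3572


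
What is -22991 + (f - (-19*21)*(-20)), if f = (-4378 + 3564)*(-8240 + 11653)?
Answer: -2809153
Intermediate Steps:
f = -2778182 (f = -814*3413 = -2778182)
-22991 + (f - (-19*21)*(-20)) = -22991 + (-2778182 - (-19*21)*(-20)) = -22991 + (-2778182 - (-399)*(-20)) = -22991 + (-2778182 - 1*7980) = -22991 + (-2778182 - 7980) = -22991 - 2786162 = -2809153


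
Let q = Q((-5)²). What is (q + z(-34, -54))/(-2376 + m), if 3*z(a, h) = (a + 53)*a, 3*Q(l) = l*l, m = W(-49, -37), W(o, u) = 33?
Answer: 7/2343 ≈ 0.0029876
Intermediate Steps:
m = 33
Q(l) = l²/3 (Q(l) = (l*l)/3 = l²/3)
q = 625/3 (q = ((-5)²)²/3 = (⅓)*25² = (⅓)*625 = 625/3 ≈ 208.33)
z(a, h) = a*(53 + a)/3 (z(a, h) = ((a + 53)*a)/3 = ((53 + a)*a)/3 = (a*(53 + a))/3 = a*(53 + a)/3)
(q + z(-34, -54))/(-2376 + m) = (625/3 + (⅓)*(-34)*(53 - 34))/(-2376 + 33) = (625/3 + (⅓)*(-34)*19)/(-2343) = (625/3 - 646/3)*(-1/2343) = -7*(-1/2343) = 7/2343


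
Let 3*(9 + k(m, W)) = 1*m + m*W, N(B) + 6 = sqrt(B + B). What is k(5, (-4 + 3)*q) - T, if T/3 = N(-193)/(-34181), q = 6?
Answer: -1777466/102543 + 3*I*sqrt(386)/34181 ≈ -17.334 + 0.0017244*I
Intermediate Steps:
N(B) = -6 + sqrt(2)*sqrt(B) (N(B) = -6 + sqrt(B + B) = -6 + sqrt(2*B) = -6 + sqrt(2)*sqrt(B))
k(m, W) = -9 + m/3 + W*m/3 (k(m, W) = -9 + (1*m + m*W)/3 = -9 + (m + W*m)/3 = -9 + (m/3 + W*m/3) = -9 + m/3 + W*m/3)
T = 18/34181 - 3*I*sqrt(386)/34181 (T = 3*((-6 + sqrt(2)*sqrt(-193))/(-34181)) = 3*((-6 + sqrt(2)*(I*sqrt(193)))*(-1/34181)) = 3*((-6 + I*sqrt(386))*(-1/34181)) = 3*(6/34181 - I*sqrt(386)/34181) = 18/34181 - 3*I*sqrt(386)/34181 ≈ 0.00052661 - 0.0017244*I)
k(5, (-4 + 3)*q) - T = (-9 + (1/3)*5 + (1/3)*((-4 + 3)*6)*5) - (18/34181 - 3*I*sqrt(386)/34181) = (-9 + 5/3 + (1/3)*(-1*6)*5) + (-18/34181 + 3*I*sqrt(386)/34181) = (-9 + 5/3 + (1/3)*(-6)*5) + (-18/34181 + 3*I*sqrt(386)/34181) = (-9 + 5/3 - 10) + (-18/34181 + 3*I*sqrt(386)/34181) = -52/3 + (-18/34181 + 3*I*sqrt(386)/34181) = -1777466/102543 + 3*I*sqrt(386)/34181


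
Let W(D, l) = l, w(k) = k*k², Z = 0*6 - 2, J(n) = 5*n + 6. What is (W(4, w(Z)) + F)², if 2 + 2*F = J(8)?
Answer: 196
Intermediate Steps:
J(n) = 6 + 5*n
F = 22 (F = -1 + (6 + 5*8)/2 = -1 + (6 + 40)/2 = -1 + (½)*46 = -1 + 23 = 22)
Z = -2 (Z = 0 - 2 = -2)
w(k) = k³
(W(4, w(Z)) + F)² = ((-2)³ + 22)² = (-8 + 22)² = 14² = 196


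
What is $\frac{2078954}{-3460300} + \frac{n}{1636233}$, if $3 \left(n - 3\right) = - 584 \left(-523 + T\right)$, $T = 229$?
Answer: $- \frac{1601801434891}{2830928524950} \approx -0.56582$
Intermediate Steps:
$n = 57235$ ($n = 3 + \frac{\left(-584\right) \left(-523 + 229\right)}{3} = 3 + \frac{\left(-584\right) \left(-294\right)}{3} = 3 + \frac{1}{3} \cdot 171696 = 3 + 57232 = 57235$)
$\frac{2078954}{-3460300} + \frac{n}{1636233} = \frac{2078954}{-3460300} + \frac{57235}{1636233} = 2078954 \left(- \frac{1}{3460300}\right) + 57235 \cdot \frac{1}{1636233} = - \frac{1039477}{1730150} + \frac{57235}{1636233} = - \frac{1601801434891}{2830928524950}$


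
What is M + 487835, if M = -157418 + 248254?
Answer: 578671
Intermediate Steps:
M = 90836
M + 487835 = 90836 + 487835 = 578671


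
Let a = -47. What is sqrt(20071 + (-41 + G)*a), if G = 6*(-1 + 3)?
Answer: sqrt(21434) ≈ 146.40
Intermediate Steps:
G = 12 (G = 6*2 = 12)
sqrt(20071 + (-41 + G)*a) = sqrt(20071 + (-41 + 12)*(-47)) = sqrt(20071 - 29*(-47)) = sqrt(20071 + 1363) = sqrt(21434)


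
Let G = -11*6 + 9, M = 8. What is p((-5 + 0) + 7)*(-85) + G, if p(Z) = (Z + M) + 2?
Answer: -1077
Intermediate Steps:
G = -57 (G = -66 + 9 = -57)
p(Z) = 10 + Z (p(Z) = (Z + 8) + 2 = (8 + Z) + 2 = 10 + Z)
p((-5 + 0) + 7)*(-85) + G = (10 + ((-5 + 0) + 7))*(-85) - 57 = (10 + (-5 + 7))*(-85) - 57 = (10 + 2)*(-85) - 57 = 12*(-85) - 57 = -1020 - 57 = -1077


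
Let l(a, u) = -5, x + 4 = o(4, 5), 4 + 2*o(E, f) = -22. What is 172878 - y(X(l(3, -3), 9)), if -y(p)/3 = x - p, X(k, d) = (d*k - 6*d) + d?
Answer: 173097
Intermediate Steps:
o(E, f) = -13 (o(E, f) = -2 + (½)*(-22) = -2 - 11 = -13)
x = -17 (x = -4 - 13 = -17)
X(k, d) = -5*d + d*k (X(k, d) = (-6*d + d*k) + d = -5*d + d*k)
y(p) = 51 + 3*p (y(p) = -3*(-17 - p) = 51 + 3*p)
172878 - y(X(l(3, -3), 9)) = 172878 - (51 + 3*(9*(-5 - 5))) = 172878 - (51 + 3*(9*(-10))) = 172878 - (51 + 3*(-90)) = 172878 - (51 - 270) = 172878 - 1*(-219) = 172878 + 219 = 173097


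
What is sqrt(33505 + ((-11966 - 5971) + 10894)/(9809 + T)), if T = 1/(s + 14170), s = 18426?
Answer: sqrt(3425140612135368673005)/319734165 ≈ 183.04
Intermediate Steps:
T = 1/32596 (T = 1/(18426 + 14170) = 1/32596 ≈ 3.0679e-5)
sqrt(33505 + ((-11966 - 5971) + 10894)/(9809 + T)) = sqrt(33505 + ((-11966 - 5971) + 10894)/(9809 + 1/32596)) = sqrt(33505 + (-17937 + 10894)/(319734165/32596)) = sqrt(33505 - 7043*32596/319734165) = sqrt(33505 - 229573628/319734165) = sqrt(10712463624697/319734165) = sqrt(3425140612135368673005)/319734165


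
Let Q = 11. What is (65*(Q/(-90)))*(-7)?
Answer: 1001/18 ≈ 55.611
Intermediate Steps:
(65*(Q/(-90)))*(-7) = (65*(11/(-90)))*(-7) = (65*(11*(-1/90)))*(-7) = (65*(-11/90))*(-7) = -143/18*(-7) = 1001/18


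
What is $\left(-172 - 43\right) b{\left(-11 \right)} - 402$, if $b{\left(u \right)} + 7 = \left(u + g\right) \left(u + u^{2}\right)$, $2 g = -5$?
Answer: $320378$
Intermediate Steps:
$g = - \frac{5}{2}$ ($g = \frac{1}{2} \left(-5\right) = - \frac{5}{2} \approx -2.5$)
$b{\left(u \right)} = -7 + \left(- \frac{5}{2} + u\right) \left(u + u^{2}\right)$ ($b{\left(u \right)} = -7 + \left(u - \frac{5}{2}\right) \left(u + u^{2}\right) = -7 + \left(- \frac{5}{2} + u\right) \left(u + u^{2}\right)$)
$\left(-172 - 43\right) b{\left(-11 \right)} - 402 = \left(-172 - 43\right) \left(-7 + \left(-11\right)^{3} - - \frac{55}{2} - \frac{3 \left(-11\right)^{2}}{2}\right) - 402 = \left(-172 - 43\right) \left(-7 - 1331 + \frac{55}{2} - \frac{363}{2}\right) - 402 = - 215 \left(-7 - 1331 + \frac{55}{2} - \frac{363}{2}\right) - 402 = \left(-215\right) \left(-1492\right) - 402 = 320780 - 402 = 320378$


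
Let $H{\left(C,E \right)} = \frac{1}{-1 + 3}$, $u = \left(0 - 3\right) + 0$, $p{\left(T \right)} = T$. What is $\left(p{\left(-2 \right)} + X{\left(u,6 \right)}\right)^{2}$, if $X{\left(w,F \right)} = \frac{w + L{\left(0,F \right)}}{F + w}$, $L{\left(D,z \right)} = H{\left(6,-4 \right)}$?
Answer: $\frac{289}{36} \approx 8.0278$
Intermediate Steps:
$u = -3$ ($u = -3 + 0 = -3$)
$H{\left(C,E \right)} = \frac{1}{2}$
$L{\left(D,z \right)} = \frac{1}{2}$
$X{\left(w,F \right)} = \frac{\frac{1}{2} + w}{F + w}$ ($X{\left(w,F \right)} = \frac{w + \frac{1}{2}}{F + w} = \frac{\frac{1}{2} + w}{F + w}$)
$\left(p{\left(-2 \right)} + X{\left(u,6 \right)}\right)^{2} = \left(-2 + \frac{\frac{1}{2} - 3}{6 - 3}\right)^{2} = \left(-2 + \frac{1}{3} \left(- \frac{5}{2}\right)\right)^{2} = \left(-2 - \frac{5}{6}\right)^{2} = \left(- \frac{17}{6}\right)^{2} = \frac{289}{36}$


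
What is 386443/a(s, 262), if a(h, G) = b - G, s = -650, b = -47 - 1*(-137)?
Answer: -386443/172 ≈ -2246.8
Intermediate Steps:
b = 90 (b = -47 + 137 = 90)
a(h, G) = 90 - G
386443/a(s, 262) = 386443/(90 - 1*262) = 386443/(90 - 262) = 386443/(-172) = 386443*(-1/172) = -386443/172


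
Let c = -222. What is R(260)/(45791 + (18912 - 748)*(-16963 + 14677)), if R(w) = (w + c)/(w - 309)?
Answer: 38/2032378537 ≈ 1.8697e-8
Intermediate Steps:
R(w) = (-222 + w)/(-309 + w) (R(w) = (w - 222)/(w - 309) = (-222 + w)/(-309 + w))
R(260)/(45791 + (18912 - 748)*(-16963 + 14677)) = ((-222 + 260)/(-309 + 260))/(45791 + (18912 - 748)*(-16963 + 14677)) = (38/(-49))/(45791 + 18164*(-2286)) = (-1/49*38)/(45791 - 41522904) = -38/49/(-41477113) = -38/49*(-1/41477113) = 38/2032378537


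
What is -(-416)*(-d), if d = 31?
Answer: -12896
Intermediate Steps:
-(-416)*(-d) = -(-416)*(-1*31) = -(-416)*(-31) = -13*992 = -12896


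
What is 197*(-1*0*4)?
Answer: 0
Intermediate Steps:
197*(-1*0*4) = 197*(0*4) = 197*0 = 0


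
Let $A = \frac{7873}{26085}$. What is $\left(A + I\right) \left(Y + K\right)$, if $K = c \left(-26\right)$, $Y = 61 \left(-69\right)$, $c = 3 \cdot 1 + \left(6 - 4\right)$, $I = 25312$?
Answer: $- \frac{2864917574227}{26085} \approx -1.0983 \cdot 10^{8}$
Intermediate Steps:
$c = 5$ ($c = 3 + 2 = 5$)
$Y = -4209$
$A = \frac{7873}{26085}$ ($A = 7873 \cdot \frac{1}{26085} = \frac{7873}{26085} \approx 0.30182$)
$K = -130$ ($K = 5 \left(-26\right) = -130$)
$\left(A + I\right) \left(Y + K\right) = \left(\frac{7873}{26085} + 25312\right) \left(-4209 - 130\right) = \frac{660271393}{26085} \left(-4339\right) = - \frac{2864917574227}{26085}$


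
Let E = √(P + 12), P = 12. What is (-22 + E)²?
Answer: 508 - 88*√6 ≈ 292.44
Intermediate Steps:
E = 2*√6 (E = √(12 + 12) = √24 = 2*√6 ≈ 4.8990)
(-22 + E)² = (-22 + 2*√6)²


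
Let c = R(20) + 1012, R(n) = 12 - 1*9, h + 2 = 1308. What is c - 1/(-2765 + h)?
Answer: 1480886/1459 ≈ 1015.0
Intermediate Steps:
h = 1306 (h = -2 + 1308 = 1306)
R(n) = 3 (R(n) = 12 - 9 = 3)
c = 1015 (c = 3 + 1012 = 1015)
c - 1/(-2765 + h) = 1015 - 1/(-2765 + 1306) = 1015 - 1/(-1459) = 1015 - 1*(-1/1459) = 1015 + 1/1459 = 1480886/1459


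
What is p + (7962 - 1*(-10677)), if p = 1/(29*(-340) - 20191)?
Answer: 560120588/30051 ≈ 18639.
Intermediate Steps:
p = -1/30051 (p = 1/(-9860 - 20191) = 1/(-30051) = -1/30051 ≈ -3.3277e-5)
p + (7962 - 1*(-10677)) = -1/30051 + (7962 - 1*(-10677)) = -1/30051 + (7962 + 10677) = -1/30051 + 18639 = 560120588/30051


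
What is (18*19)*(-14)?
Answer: -4788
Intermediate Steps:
(18*19)*(-14) = 342*(-14) = -4788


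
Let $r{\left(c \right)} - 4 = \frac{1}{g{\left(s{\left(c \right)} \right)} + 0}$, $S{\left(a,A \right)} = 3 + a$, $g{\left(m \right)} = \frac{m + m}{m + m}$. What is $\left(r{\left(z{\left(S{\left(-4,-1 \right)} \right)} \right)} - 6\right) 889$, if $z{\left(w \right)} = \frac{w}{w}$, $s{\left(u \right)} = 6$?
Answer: $-889$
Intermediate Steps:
$g{\left(m \right)} = 1$ ($g{\left(m \right)} = \frac{2 m}{2 m} = 2 m \frac{1}{2 m} = 1$)
$z{\left(w \right)} = 1$
$r{\left(c \right)} = 5$ ($r{\left(c \right)} = 4 + \frac{1}{1 + 0} = 4 + 1^{-1} = 4 + 1 = 5$)
$\left(r{\left(z{\left(S{\left(-4,-1 \right)} \right)} \right)} - 6\right) 889 = \left(5 - 6\right) 889 = \left(-1\right) 889 = -889$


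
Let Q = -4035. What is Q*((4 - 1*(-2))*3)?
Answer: -72630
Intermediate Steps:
Q*((4 - 1*(-2))*3) = -4035*(4 - 1*(-2))*3 = -4035*(4 + 2)*3 = -24210*3 = -4035*18 = -72630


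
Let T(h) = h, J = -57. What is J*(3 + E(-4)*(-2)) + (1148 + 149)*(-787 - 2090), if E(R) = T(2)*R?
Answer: -3732552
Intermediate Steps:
E(R) = 2*R
J*(3 + E(-4)*(-2)) + (1148 + 149)*(-787 - 2090) = -57*(3 + (2*(-4))*(-2)) + (1148 + 149)*(-787 - 2090) = -57*(3 - 8*(-2)) + 1297*(-2877) = -57*(3 + 16) - 3731469 = -57*19 - 3731469 = -1083 - 3731469 = -3732552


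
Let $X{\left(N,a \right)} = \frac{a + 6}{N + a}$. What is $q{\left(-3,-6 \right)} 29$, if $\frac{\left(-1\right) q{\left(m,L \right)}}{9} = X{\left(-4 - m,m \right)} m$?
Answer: $- \frac{2349}{4} \approx -587.25$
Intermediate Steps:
$X{\left(N,a \right)} = \frac{6 + a}{N + a}$
$q{\left(m,L \right)} = - 9 m \left(- \frac{3}{2} - \frac{m}{4}\right)$ ($q{\left(m,L \right)} = - 9 \frac{6 + m}{\left(-4 - m\right) + m} m = - 9 \frac{6 + m}{-4} m = - 9 - \frac{6 + m}{4} m = - 9 \left(- \frac{3}{2} - \frac{m}{4}\right) m = - 9 m \left(- \frac{3}{2} - \frac{m}{4}\right)$)
$q{\left(-3,-6 \right)} 29 = \frac{9}{4} \left(-3\right) \left(6 - 3\right) 29 = \frac{9}{4} \left(-3\right) 3 \cdot 29 = \left(- \frac{81}{4}\right) 29 = - \frac{2349}{4}$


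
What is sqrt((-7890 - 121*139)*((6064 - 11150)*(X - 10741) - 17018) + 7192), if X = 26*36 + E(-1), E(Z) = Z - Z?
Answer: 2*I*sqrt(307943397529) ≈ 1.1099e+6*I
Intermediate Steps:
E(Z) = 0
X = 936 (X = 26*36 + 0 = 936 + 0 = 936)
sqrt((-7890 - 121*139)*((6064 - 11150)*(X - 10741) - 17018) + 7192) = sqrt((-7890 - 121*139)*((6064 - 11150)*(936 - 10741) - 17018) + 7192) = sqrt((-7890 - 16819)*(-5086*(-9805) - 17018) + 7192) = sqrt(-24709*(49868230 - 17018) + 7192) = sqrt(-24709*49851212 + 7192) = sqrt(-1231773597308 + 7192) = sqrt(-1231773590116) = 2*I*sqrt(307943397529)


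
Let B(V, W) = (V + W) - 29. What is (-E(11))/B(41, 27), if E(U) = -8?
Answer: 8/39 ≈ 0.20513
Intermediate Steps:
B(V, W) = -29 + V + W
(-E(11))/B(41, 27) = (-1*(-8))/(-29 + 41 + 27) = 8/39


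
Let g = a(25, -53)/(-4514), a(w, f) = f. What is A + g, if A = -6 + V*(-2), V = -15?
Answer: 108389/4514 ≈ 24.012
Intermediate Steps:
A = 24 (A = -6 - 15*(-2) = -6 + 30 = 24)
g = 53/4514 (g = -53/(-4514) = -53*(-1/4514) = 53/4514 ≈ 0.011741)
A + g = 24 + 53/4514 = 108389/4514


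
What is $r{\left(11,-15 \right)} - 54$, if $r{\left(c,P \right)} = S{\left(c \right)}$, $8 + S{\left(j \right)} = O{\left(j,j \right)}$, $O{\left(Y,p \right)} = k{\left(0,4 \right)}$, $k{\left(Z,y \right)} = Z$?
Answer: $-62$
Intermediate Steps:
$O{\left(Y,p \right)} = 0$
$S{\left(j \right)} = -8$ ($S{\left(j \right)} = -8 + 0 = -8$)
$r{\left(c,P \right)} = -8$
$r{\left(11,-15 \right)} - 54 = -8 - 54 = -62$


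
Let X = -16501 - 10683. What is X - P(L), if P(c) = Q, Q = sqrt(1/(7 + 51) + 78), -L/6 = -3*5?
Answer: -27184 - 5*sqrt(10498)/58 ≈ -27193.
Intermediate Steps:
L = 90 (L = -(-18)*5 = -6*(-15) = 90)
Q = 5*sqrt(10498)/58 (Q = sqrt(1/58 + 78) = sqrt(4525/58) = 5*sqrt(10498)/58 ≈ 8.8327)
X = -27184
P(c) = 5*sqrt(10498)/58
X - P(L) = -27184 - 5*sqrt(10498)/58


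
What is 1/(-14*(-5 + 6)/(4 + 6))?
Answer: -5/7 ≈ -0.71429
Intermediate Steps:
1/(-14*(-5 + 6)/(4 + 6)) = 1/(-14/10) = 1/(-14*1/10) = 1/(-7/5) = -5/7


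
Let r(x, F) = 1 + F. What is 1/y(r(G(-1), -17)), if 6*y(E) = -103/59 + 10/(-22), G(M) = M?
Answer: -649/238 ≈ -2.7269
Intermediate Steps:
y(E) = -238/649 (y(E) = (-103/59 + 10/(-22))/6 = (-103*1/59 + 10*(-1/22))/6 = (-103/59 - 5/11)/6 = (⅙)*(-1428/649) = -238/649)
1/y(r(G(-1), -17)) = 1/(-238/649) = -649/238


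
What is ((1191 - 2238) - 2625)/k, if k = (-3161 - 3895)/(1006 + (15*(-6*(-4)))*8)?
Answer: 99093/49 ≈ 2022.3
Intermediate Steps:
k = -3528/1943 (k = -7056/(1006 + (15*24)*8) = -7056/(1006 + 360*8) = -7056/(1006 + 2880) = -7056/3886 = -7056*1/3886 = -3528/1943 ≈ -1.8157)
((1191 - 2238) - 2625)/k = ((1191 - 2238) - 2625)/(-3528/1943) = (-1047 - 2625)*(-1943/3528) = -3672*(-1943/3528) = 99093/49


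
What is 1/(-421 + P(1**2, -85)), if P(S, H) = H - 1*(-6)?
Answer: -1/500 ≈ -0.0020000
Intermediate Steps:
P(S, H) = 6 + H (P(S, H) = H + 6 = 6 + H)
1/(-421 + P(1**2, -85)) = 1/(-421 + (6 - 85)) = 1/(-421 - 79) = 1/(-500) = -1/500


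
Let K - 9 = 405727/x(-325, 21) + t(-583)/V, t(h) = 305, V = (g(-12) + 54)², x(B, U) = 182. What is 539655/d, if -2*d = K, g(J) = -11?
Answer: -10377349788/21522097 ≈ -482.17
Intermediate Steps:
V = 1849 (V = (-11 + 54)² = 43² = 1849)
K = 107610485/48074 (K = 9 + (405727/182 + 305/1849) = 9 + (405727*(1/182) + 305*(1/1849)) = 9 + (57961/26 + 305/1849) = 9 + 107177819/48074 = 107610485/48074 ≈ 2238.4)
d = -107610485/96148 (d = -½*107610485/48074 = -107610485/96148 ≈ -1119.2)
539655/d = 539655/(-107610485/96148) = 539655*(-96148/107610485) = -10377349788/21522097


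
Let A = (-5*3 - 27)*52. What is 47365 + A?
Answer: 45181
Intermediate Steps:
A = -2184 (A = (-15 - 27)*52 = -42*52 = -2184)
47365 + A = 47365 - 2184 = 45181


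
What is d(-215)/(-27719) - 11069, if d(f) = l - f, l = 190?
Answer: -306822016/27719 ≈ -11069.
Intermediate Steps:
d(f) = 190 - f
d(-215)/(-27719) - 11069 = (190 - 1*(-215))/(-27719) - 11069 = (190 + 215)*(-1/27719) - 11069 = 405*(-1/27719) - 11069 = -405/27719 - 11069 = -306822016/27719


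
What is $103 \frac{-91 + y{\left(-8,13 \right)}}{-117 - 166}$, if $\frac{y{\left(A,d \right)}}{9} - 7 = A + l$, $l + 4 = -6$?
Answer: $\frac{19570}{283} \approx 69.152$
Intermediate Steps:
$l = -10$ ($l = -4 - 6 = -10$)
$y{\left(A,d \right)} = -27 + 9 A$ ($y{\left(A,d \right)} = 63 + 9 \left(A - 10\right) = 63 + 9 \left(-10 + A\right) = 63 + \left(-90 + 9 A\right) = -27 + 9 A$)
$103 \frac{-91 + y{\left(-8,13 \right)}}{-117 - 166} = 103 \frac{-91 + \left(-27 + 9 \left(-8\right)\right)}{-117 - 166} = 103 \frac{-91 - 99}{-283} = 103 \left(-91 - 99\right) \left(- \frac{1}{283}\right) = 103 \left(\left(-190\right) \left(- \frac{1}{283}\right)\right) = 103 \cdot \frac{190}{283} = \frac{19570}{283}$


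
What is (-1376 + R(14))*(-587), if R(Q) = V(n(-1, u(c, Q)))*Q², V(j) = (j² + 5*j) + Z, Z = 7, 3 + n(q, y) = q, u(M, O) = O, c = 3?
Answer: 462556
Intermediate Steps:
n(q, y) = -3 + q
V(j) = 7 + j² + 5*j (V(j) = (j² + 5*j) + 7 = 7 + j² + 5*j)
R(Q) = 3*Q² (R(Q) = (7 + (-3 - 1)² + 5*(-3 - 1))*Q² = (7 + (-4)² + 5*(-4))*Q² = (7 + 16 - 20)*Q² = 3*Q²)
(-1376 + R(14))*(-587) = (-1376 + 3*14²)*(-587) = (-1376 + 3*196)*(-587) = (-1376 + 588)*(-587) = -788*(-587) = 462556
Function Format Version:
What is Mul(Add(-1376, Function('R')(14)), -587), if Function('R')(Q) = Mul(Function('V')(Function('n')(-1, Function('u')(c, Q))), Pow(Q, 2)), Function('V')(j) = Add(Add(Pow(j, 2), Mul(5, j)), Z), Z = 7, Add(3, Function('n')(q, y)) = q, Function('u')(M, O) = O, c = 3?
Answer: 462556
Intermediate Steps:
Function('n')(q, y) = Add(-3, q)
Function('V')(j) = Add(7, Pow(j, 2), Mul(5, j)) (Function('V')(j) = Add(Add(Pow(j, 2), Mul(5, j)), 7) = Add(7, Pow(j, 2), Mul(5, j)))
Function('R')(Q) = Mul(3, Pow(Q, 2)) (Function('R')(Q) = Mul(Add(7, Pow(Add(-3, -1), 2), Mul(5, Add(-3, -1))), Pow(Q, 2)) = Mul(Add(7, Pow(-4, 2), Mul(5, -4)), Pow(Q, 2)) = Mul(Add(7, 16, -20), Pow(Q, 2)) = Mul(3, Pow(Q, 2)))
Mul(Add(-1376, Function('R')(14)), -587) = Mul(Add(-1376, Mul(3, Pow(14, 2))), -587) = Mul(Add(-1376, Mul(3, 196)), -587) = Mul(Add(-1376, 588), -587) = Mul(-788, -587) = 462556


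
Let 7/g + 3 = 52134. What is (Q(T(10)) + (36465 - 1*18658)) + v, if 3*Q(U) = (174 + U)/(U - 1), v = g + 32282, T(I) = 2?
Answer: 871416006/17377 ≈ 50148.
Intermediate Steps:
g = 7/52131 (g = 7/(-3 + 52134) = 7/52131 ≈ 0.00013428)
v = 1682892949/52131 (v = 7/52131 + 32282 = 1682892949/52131 ≈ 32282.)
Q(U) = (174 + U)/(3*(-1 + U)) (Q(U) = ((174 + U)/(U - 1))/3 = ((174 + U)/(-1 + U))/3 = (174 + U)/(3*(-1 + U)))
(Q(T(10)) + (36465 - 1*18658)) + v = ((174 + 2)/(3*(-1 + 2)) + (36465 - 1*18658)) + 1682892949/52131 = ((⅓)*176/1 + (36465 - 18658)) + 1682892949/52131 = ((⅓)*1*176 + 17807) + 1682892949/52131 = (176/3 + 17807) + 1682892949/52131 = 53597/3 + 1682892949/52131 = 871416006/17377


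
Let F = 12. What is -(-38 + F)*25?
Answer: 650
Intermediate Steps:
-(-38 + F)*25 = -(-38 + 12)*25 = -(-26)*25 = -1*(-650) = 650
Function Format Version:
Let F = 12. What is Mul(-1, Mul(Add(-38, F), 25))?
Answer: 650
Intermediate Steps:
Mul(-1, Mul(Add(-38, F), 25)) = Mul(-1, Mul(Add(-38, 12), 25)) = Mul(-1, Mul(-26, 25)) = Mul(-1, -650) = 650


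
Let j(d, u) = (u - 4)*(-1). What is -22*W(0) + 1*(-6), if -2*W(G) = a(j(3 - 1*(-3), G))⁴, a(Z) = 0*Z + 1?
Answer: 5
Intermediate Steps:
j(d, u) = 4 - u (j(d, u) = (-4 + u)*(-1) = 4 - u)
a(Z) = 1 (a(Z) = 0 + 1 = 1)
W(G) = -½ (W(G) = -½*1⁴ = -½*1 = -½)
-22*W(0) + 1*(-6) = -22*(-½) + 1*(-6) = 11 - 6 = 5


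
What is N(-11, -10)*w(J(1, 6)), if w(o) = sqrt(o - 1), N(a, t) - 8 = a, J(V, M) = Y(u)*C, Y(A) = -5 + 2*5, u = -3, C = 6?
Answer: -3*sqrt(29) ≈ -16.155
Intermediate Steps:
Y(A) = 5 (Y(A) = -5 + 10 = 5)
J(V, M) = 30 (J(V, M) = 5*6 = 30)
N(a, t) = 8 + a
w(o) = sqrt(-1 + o)
N(-11, -10)*w(J(1, 6)) = (8 - 11)*sqrt(-1 + 30) = -3*sqrt(29)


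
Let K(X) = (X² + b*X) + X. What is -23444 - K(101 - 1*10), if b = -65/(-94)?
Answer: -2996619/94 ≈ -31879.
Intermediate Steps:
b = 65/94 (b = -65*(-1/94) = 65/94 ≈ 0.69149)
K(X) = X² + 159*X/94 (K(X) = (X² + 65*X/94) + X = X² + 159*X/94)
-23444 - K(101 - 1*10) = -23444 - (101 - 1*10)*(159 + 94*(101 - 1*10))/94 = -23444 - (101 - 10)*(159 + 94*(101 - 10))/94 = -23444 - 91*(159 + 94*91)/94 = -23444 - 91*(159 + 8554)/94 = -23444 - 91*8713/94 = -23444 - 1*792883/94 = -23444 - 792883/94 = -2996619/94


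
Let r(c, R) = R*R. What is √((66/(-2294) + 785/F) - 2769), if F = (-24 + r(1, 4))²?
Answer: I*√232116633943/9176 ≈ 52.505*I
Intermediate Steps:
r(c, R) = R²
F = 64 (F = (-24 + 4²)² = (-24 + 16)² = (-8)² = 64)
√((66/(-2294) + 785/F) - 2769) = √((66/(-2294) + 785/64) - 2769) = √((66*(-1/2294) + 785*(1/64)) - 2769) = √((-33/1147 + 785/64) - 2769) = √(898283/73408 - 2769) = √(-202368469/73408) = I*√232116633943/9176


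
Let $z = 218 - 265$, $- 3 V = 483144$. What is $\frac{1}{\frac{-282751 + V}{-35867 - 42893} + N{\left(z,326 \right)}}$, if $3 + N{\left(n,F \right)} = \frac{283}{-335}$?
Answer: $\frac{5276920}{9445957} \approx 0.55864$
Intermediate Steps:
$V = -161048$ ($V = \left(- \frac{1}{3}\right) 483144 = -161048$)
$z = -47$ ($z = 218 - 265 = -47$)
$N{\left(n,F \right)} = - \frac{1288}{335}$ ($N{\left(n,F \right)} = -3 + \frac{283}{-335} = -3 + 283 \left(- \frac{1}{335}\right) = -3 - \frac{283}{335} = - \frac{1288}{335}$)
$\frac{1}{\frac{-282751 + V}{-35867 - 42893} + N{\left(z,326 \right)}} = \frac{1}{\frac{-282751 - 161048}{-35867 - 42893} - \frac{1288}{335}} = \frac{1}{- \frac{443799}{-78760} - \frac{1288}{335}} = \frac{1}{\left(-443799\right) \left(- \frac{1}{78760}\right) - \frac{1288}{335}} = \frac{1}{\frac{443799}{78760} - \frac{1288}{335}} = \frac{1}{\frac{9445957}{5276920}} = \frac{5276920}{9445957}$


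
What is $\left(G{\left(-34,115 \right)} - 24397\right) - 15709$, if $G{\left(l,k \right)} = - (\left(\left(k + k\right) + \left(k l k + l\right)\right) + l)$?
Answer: $409382$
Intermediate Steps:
$G{\left(l,k \right)} = - 2 k - 2 l - l k^{2}$ ($G{\left(l,k \right)} = - (\left(2 k + \left(l k^{2} + l\right)\right) + l) = - (\left(2 k + \left(l + l k^{2}\right)\right) + l) = - (\left(l + 2 k + l k^{2}\right) + l) = - (2 k + 2 l + l k^{2}) = - 2 k - 2 l - l k^{2}$)
$\left(G{\left(-34,115 \right)} - 24397\right) - 15709 = \left(\left(\left(-2\right) 115 - -68 - - 34 \cdot 115^{2}\right) - 24397\right) - 15709 = \left(\left(-230 + 68 - \left(-34\right) 13225\right) - 24397\right) - 15709 = \left(\left(-230 + 68 + 449650\right) - 24397\right) - 15709 = \left(449488 - 24397\right) - 15709 = 425091 - 15709 = 409382$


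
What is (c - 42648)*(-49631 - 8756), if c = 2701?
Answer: 2332385489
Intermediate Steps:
(c - 42648)*(-49631 - 8756) = (2701 - 42648)*(-49631 - 8756) = -39947*(-58387) = 2332385489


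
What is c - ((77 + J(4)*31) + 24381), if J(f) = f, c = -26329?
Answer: -50911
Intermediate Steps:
c - ((77 + J(4)*31) + 24381) = -26329 - ((77 + 4*31) + 24381) = -26329 - ((77 + 124) + 24381) = -26329 - (201 + 24381) = -26329 - 1*24582 = -26329 - 24582 = -50911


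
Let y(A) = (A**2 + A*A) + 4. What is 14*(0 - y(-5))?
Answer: -756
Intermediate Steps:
y(A) = 4 + 2*A**2 (y(A) = (A**2 + A**2) + 4 = 2*A**2 + 4 = 4 + 2*A**2)
14*(0 - y(-5)) = 14*(0 - (4 + 2*(-5)**2)) = 14*(0 - (4 + 2*25)) = 14*(0 - (4 + 50)) = 14*(0 - 1*54) = 14*(0 - 54) = 14*(-54) = -756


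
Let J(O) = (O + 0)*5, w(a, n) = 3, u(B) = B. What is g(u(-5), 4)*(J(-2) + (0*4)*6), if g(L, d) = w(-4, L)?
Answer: -30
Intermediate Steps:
g(L, d) = 3
J(O) = 5*O (J(O) = O*5 = 5*O)
g(u(-5), 4)*(J(-2) + (0*4)*6) = 3*(5*(-2) + (0*4)*6) = 3*(-10 + 0*6) = 3*(-10 + 0) = 3*(-10) = -30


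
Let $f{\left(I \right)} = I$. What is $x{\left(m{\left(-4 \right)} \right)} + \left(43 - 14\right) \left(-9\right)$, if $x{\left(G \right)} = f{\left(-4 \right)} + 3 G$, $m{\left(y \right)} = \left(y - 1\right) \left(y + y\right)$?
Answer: $-145$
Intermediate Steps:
$m{\left(y \right)} = 2 y \left(-1 + y\right)$ ($m{\left(y \right)} = \left(-1 + y\right) 2 y = 2 y \left(-1 + y\right)$)
$x{\left(G \right)} = -4 + 3 G$
$x{\left(m{\left(-4 \right)} \right)} + \left(43 - 14\right) \left(-9\right) = \left(-4 + 3 \cdot 2 \left(-4\right) \left(-1 - 4\right)\right) + \left(43 - 14\right) \left(-9\right) = \left(-4 + 3 \cdot 2 \left(-4\right) \left(-5\right)\right) + \left(43 - 14\right) \left(-9\right) = \left(-4 + 3 \cdot 40\right) + 29 \left(-9\right) = \left(-4 + 120\right) - 261 = 116 - 261 = -145$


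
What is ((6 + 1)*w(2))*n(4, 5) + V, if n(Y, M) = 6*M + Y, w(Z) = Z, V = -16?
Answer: 460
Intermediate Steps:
n(Y, M) = Y + 6*M
((6 + 1)*w(2))*n(4, 5) + V = ((6 + 1)*2)*(4 + 6*5) - 16 = (7*2)*(4 + 30) - 16 = 14*34 - 16 = 476 - 16 = 460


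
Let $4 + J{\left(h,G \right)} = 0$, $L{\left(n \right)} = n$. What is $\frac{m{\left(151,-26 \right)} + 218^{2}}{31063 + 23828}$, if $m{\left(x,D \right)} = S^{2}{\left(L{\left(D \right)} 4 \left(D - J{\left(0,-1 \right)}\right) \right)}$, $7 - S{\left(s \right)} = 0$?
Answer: $\frac{47573}{54891} \approx 0.86668$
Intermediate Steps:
$J{\left(h,G \right)} = -4$ ($J{\left(h,G \right)} = -4 + 0 = -4$)
$S{\left(s \right)} = 7$ ($S{\left(s \right)} = 7 - 0 = 7 + 0 = 7$)
$m{\left(x,D \right)} = 49$ ($m{\left(x,D \right)} = 7^{2} = 49$)
$\frac{m{\left(151,-26 \right)} + 218^{2}}{31063 + 23828} = \frac{49 + 218^{2}}{31063 + 23828} = \frac{49 + 47524}{54891} = 47573 \cdot \frac{1}{54891} = \frac{47573}{54891}$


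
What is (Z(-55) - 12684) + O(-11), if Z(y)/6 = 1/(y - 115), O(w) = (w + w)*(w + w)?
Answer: -1037003/85 ≈ -12200.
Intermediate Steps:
O(w) = 4*w² (O(w) = (2*w)*(2*w) = 4*w²)
Z(y) = 6/(-115 + y) (Z(y) = 6/(y - 115) = 6/(-115 + y))
(Z(-55) - 12684) + O(-11) = (6/(-115 - 55) - 12684) + 4*(-11)² = (6/(-170) - 12684) + 4*121 = (6*(-1/170) - 12684) + 484 = (-3/85 - 12684) + 484 = -1078143/85 + 484 = -1037003/85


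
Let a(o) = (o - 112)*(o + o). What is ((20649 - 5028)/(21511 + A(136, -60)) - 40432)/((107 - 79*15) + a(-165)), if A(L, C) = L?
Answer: -875215883/1955416804 ≈ -0.44759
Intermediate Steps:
a(o) = 2*o*(-112 + o) (a(o) = (-112 + o)*(2*o) = 2*o*(-112 + o))
((20649 - 5028)/(21511 + A(136, -60)) - 40432)/((107 - 79*15) + a(-165)) = ((20649 - 5028)/(21511 + 136) - 40432)/((107 - 79*15) + 2*(-165)*(-112 - 165)) = (15621/21647 - 40432)/((107 - 1185) + 2*(-165)*(-277)) = (15621*(1/21647) - 40432)/(-1078 + 91410) = (15621/21647 - 40432)/90332 = -875215883/21647*1/90332 = -875215883/1955416804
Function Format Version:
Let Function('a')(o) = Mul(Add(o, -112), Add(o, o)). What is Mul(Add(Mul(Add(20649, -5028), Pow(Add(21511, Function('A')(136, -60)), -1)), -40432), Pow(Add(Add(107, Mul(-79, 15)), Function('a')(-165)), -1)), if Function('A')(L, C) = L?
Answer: Rational(-875215883, 1955416804) ≈ -0.44759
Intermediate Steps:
Function('a')(o) = Mul(2, o, Add(-112, o)) (Function('a')(o) = Mul(Add(-112, o), Mul(2, o)) = Mul(2, o, Add(-112, o)))
Mul(Add(Mul(Add(20649, -5028), Pow(Add(21511, Function('A')(136, -60)), -1)), -40432), Pow(Add(Add(107, Mul(-79, 15)), Function('a')(-165)), -1)) = Mul(Add(Mul(Add(20649, -5028), Pow(Add(21511, 136), -1)), -40432), Pow(Add(Add(107, Mul(-79, 15)), Mul(2, -165, Add(-112, -165))), -1)) = Mul(Add(Mul(15621, Pow(21647, -1)), -40432), Pow(Add(Add(107, -1185), Mul(2, -165, -277)), -1)) = Mul(Add(Mul(15621, Rational(1, 21647)), -40432), Pow(Add(-1078, 91410), -1)) = Mul(Add(Rational(15621, 21647), -40432), Pow(90332, -1)) = Mul(Rational(-875215883, 21647), Rational(1, 90332)) = Rational(-875215883, 1955416804)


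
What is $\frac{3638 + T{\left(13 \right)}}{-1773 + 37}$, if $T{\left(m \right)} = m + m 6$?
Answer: $- \frac{3729}{1736} \approx -2.148$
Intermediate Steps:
$T{\left(m \right)} = 7 m$ ($T{\left(m \right)} = m + 6 m = 7 m$)
$\frac{3638 + T{\left(13 \right)}}{-1773 + 37} = \frac{3638 + 7 \cdot 13}{-1773 + 37} = \frac{3638 + 91}{-1736} = 3729 \left(- \frac{1}{1736}\right) = - \frac{3729}{1736}$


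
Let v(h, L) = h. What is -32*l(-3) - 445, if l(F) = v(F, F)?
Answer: -349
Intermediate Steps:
l(F) = F
-32*l(-3) - 445 = -32*(-3) - 445 = 96 - 445 = -349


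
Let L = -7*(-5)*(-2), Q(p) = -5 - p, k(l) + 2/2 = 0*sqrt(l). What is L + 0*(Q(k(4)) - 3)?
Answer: -70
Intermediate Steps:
k(l) = -1 (k(l) = -1 + 0*sqrt(l) = -1 + 0 = -1)
L = -70 (L = 35*(-2) = -70)
L + 0*(Q(k(4)) - 3) = -70 + 0*((-5 - 1*(-1)) - 3) = -70 + 0*((-5 + 1) - 3) = -70 + 0*(-4 - 3) = -70 + 0*(-7) = -70 + 0 = -70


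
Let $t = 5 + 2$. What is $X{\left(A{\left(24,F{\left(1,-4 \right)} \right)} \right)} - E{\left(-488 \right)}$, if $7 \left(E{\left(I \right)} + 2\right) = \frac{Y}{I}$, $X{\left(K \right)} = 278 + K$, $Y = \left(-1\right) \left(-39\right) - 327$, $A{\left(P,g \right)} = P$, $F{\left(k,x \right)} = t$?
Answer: $\frac{129772}{427} \approx 303.92$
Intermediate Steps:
$t = 7$
$F{\left(k,x \right)} = 7$
$Y = -288$ ($Y = 39 - 327 = -288$)
$E{\left(I \right)} = -2 - \frac{288}{7 I}$ ($E{\left(I \right)} = -2 + \frac{\left(-288\right) \frac{1}{I}}{7} = -2 - \frac{288}{7 I}$)
$X{\left(A{\left(24,F{\left(1,-4 \right)} \right)} \right)} - E{\left(-488 \right)} = \left(278 + 24\right) - \left(-2 - \frac{288}{7 \left(-488\right)}\right) = 302 - \left(-2 - - \frac{36}{427}\right) = 302 - \left(-2 + \frac{36}{427}\right) = 302 - - \frac{818}{427} = 302 + \frac{818}{427} = \frac{129772}{427}$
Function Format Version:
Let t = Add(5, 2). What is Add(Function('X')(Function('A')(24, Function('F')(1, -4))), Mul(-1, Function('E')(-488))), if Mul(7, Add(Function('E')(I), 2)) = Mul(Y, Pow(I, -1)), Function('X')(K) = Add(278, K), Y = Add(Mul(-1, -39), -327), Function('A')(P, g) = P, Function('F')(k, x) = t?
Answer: Rational(129772, 427) ≈ 303.92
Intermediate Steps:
t = 7
Function('F')(k, x) = 7
Y = -288 (Y = Add(39, -327) = -288)
Function('E')(I) = Add(-2, Mul(Rational(-288, 7), Pow(I, -1))) (Function('E')(I) = Add(-2, Mul(Rational(1, 7), Mul(-288, Pow(I, -1)))) = Add(-2, Mul(Rational(-288, 7), Pow(I, -1))))
Add(Function('X')(Function('A')(24, Function('F')(1, -4))), Mul(-1, Function('E')(-488))) = Add(Add(278, 24), Mul(-1, Add(-2, Mul(Rational(-288, 7), Pow(-488, -1))))) = Add(302, Mul(-1, Add(-2, Mul(Rational(-288, 7), Rational(-1, 488))))) = Add(302, Mul(-1, Add(-2, Rational(36, 427)))) = Add(302, Mul(-1, Rational(-818, 427))) = Add(302, Rational(818, 427)) = Rational(129772, 427)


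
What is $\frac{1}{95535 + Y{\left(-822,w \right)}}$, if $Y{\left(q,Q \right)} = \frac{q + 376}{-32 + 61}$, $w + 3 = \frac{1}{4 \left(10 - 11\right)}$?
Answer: $\frac{29}{2770069} \approx 1.0469 \cdot 10^{-5}$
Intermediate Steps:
$w = - \frac{13}{4}$ ($w = -3 + \frac{1}{4 \left(10 - 11\right)} = -3 + \frac{1}{4 \left(-1\right)} = -3 + \frac{1}{-4} = -3 - \frac{1}{4} = - \frac{13}{4} \approx -3.25$)
$Y{\left(q,Q \right)} = \frac{376}{29} + \frac{q}{29}$ ($Y{\left(q,Q \right)} = \frac{376 + q}{29} = \left(376 + q\right) \frac{1}{29} = \frac{376}{29} + \frac{q}{29}$)
$\frac{1}{95535 + Y{\left(-822,w \right)}} = \frac{1}{95535 + \left(\frac{376}{29} + \frac{1}{29} \left(-822\right)\right)} = \frac{1}{95535 + \left(\frac{376}{29} - \frac{822}{29}\right)} = \frac{1}{95535 - \frac{446}{29}} = \frac{1}{\frac{2770069}{29}} = \frac{29}{2770069}$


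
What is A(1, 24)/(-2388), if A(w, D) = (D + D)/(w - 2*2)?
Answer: 4/597 ≈ 0.0067002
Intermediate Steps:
A(w, D) = 2*D/(-4 + w) (A(w, D) = (2*D)/(w - 4) = (2*D)/(-4 + w) = 2*D/(-4 + w))
A(1, 24)/(-2388) = (2*24/(-4 + 1))/(-2388) = (2*24/(-3))*(-1/2388) = (2*24*(-1/3))*(-1/2388) = -16*(-1/2388) = 4/597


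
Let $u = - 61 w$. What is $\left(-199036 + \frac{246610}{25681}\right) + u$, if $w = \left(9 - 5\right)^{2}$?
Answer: $- \frac{5136261562}{25681} \approx -2.0 \cdot 10^{5}$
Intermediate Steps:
$w = 16$ ($w = 4^{2} = 16$)
$u = -976$ ($u = \left(-61\right) 16 = -976$)
$\left(-199036 + \frac{246610}{25681}\right) + u = \left(-199036 + \frac{246610}{25681}\right) - 976 = - \frac{5111196906}{25681} - 976 = - \frac{5136261562}{25681}$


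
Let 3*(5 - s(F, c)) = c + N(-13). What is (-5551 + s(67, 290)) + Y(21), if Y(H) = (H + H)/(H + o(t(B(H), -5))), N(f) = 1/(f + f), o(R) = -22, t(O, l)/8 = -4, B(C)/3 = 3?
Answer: -147801/26 ≈ -5684.7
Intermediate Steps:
B(C) = 9 (B(C) = 3*3 = 9)
t(O, l) = -32 (t(O, l) = 8*(-4) = -32)
N(f) = 1/(2*f)
Y(H) = 2*H/(-22 + H) (Y(H) = (H + H)/(H - 22) = (2*H)/(-22 + H) = 2*H/(-22 + H))
s(F, c) = 391/78 - c/3 (s(F, c) = 5 - (c + (½)/(-13))/3 = 5 - (c + (½)*(-1/13))/3 = 5 - (c - 1/26)/3 = 5 - (-1/26 + c)/3 = 5 + (1/78 - c/3) = 391/78 - c/3)
(-5551 + s(67, 290)) + Y(21) = (-5551 + (391/78 - ⅓*290)) + 2*21/(-22 + 21) = (-5551 + (391/78 - 290/3)) + 2*21/(-1) = (-5551 - 2383/26) + 2*21*(-1) = -146709/26 - 42 = -147801/26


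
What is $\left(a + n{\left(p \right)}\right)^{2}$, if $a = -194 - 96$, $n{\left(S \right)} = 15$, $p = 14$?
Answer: $75625$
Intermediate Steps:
$a = -290$
$\left(a + n{\left(p \right)}\right)^{2} = \left(-290 + 15\right)^{2} = \left(-275\right)^{2} = 75625$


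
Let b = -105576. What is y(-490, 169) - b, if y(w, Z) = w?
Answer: 105086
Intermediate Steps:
y(-490, 169) - b = -490 - 1*(-105576) = -490 + 105576 = 105086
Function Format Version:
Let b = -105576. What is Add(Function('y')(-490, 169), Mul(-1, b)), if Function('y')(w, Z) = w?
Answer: 105086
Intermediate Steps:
Add(Function('y')(-490, 169), Mul(-1, b)) = Add(-490, Mul(-1, -105576)) = Add(-490, 105576) = 105086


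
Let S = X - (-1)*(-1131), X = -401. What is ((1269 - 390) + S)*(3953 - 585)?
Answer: -2199304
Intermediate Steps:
S = -1532 (S = -401 - (-1)*(-1131) = -401 - 1*1131 = -401 - 1131 = -1532)
((1269 - 390) + S)*(3953 - 585) = ((1269 - 390) - 1532)*(3953 - 585) = (879 - 1532)*3368 = -653*3368 = -2199304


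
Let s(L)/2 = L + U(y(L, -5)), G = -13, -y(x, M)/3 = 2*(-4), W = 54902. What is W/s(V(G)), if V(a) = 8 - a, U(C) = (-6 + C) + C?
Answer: 27451/63 ≈ 435.73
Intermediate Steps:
y(x, M) = 24 (y(x, M) = -6*(-4) = -3*(-8) = 24)
U(C) = -6 + 2*C
s(L) = 84 + 2*L (s(L) = 2*(L + (-6 + 2*24)) = 2*(L + (-6 + 48)) = 2*(L + 42) = 2*(42 + L) = 84 + 2*L)
W/s(V(G)) = 54902/(84 + 2*(8 - 1*(-13))) = 54902/(84 + 2*(8 + 13)) = 54902/(84 + 2*21) = 54902/(84 + 42) = 54902/126 = 54902*(1/126) = 27451/63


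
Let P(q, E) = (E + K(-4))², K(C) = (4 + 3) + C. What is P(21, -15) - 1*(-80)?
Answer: 224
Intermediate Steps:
K(C) = 7 + C
P(q, E) = (3 + E)² (P(q, E) = (E + (7 - 4))² = (E + 3)² = (3 + E)²)
P(21, -15) - 1*(-80) = (3 - 15)² - 1*(-80) = (-12)² + 80 = 144 + 80 = 224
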